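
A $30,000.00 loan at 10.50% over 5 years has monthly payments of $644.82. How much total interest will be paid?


Total paid over the life of the loan = PMT × n.
Total paid = $644.82 × 60 = $38,689.20
Total interest = total paid − principal = $38,689.20 − $30,000.00 = $8,689.20

Total interest = (PMT × n) - PV = $8,689.20


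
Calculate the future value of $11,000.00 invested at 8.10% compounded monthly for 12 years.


Compound interest formula: A = P(1 + r/n)^(nt)
A = $11,000.00 × (1 + 0.081/12)^(12 × 12)
Growth factor: (1 + 0.081/12)^144 = 2.634607
A = $11,000.00 × 2.634607
A = $28,980.68

A = P(1 + r/n)^(nt) = $28,980.68


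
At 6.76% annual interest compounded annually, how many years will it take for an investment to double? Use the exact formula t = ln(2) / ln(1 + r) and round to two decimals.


Doubling condition: (1 + r)^t = 2
Take ln of both sides: t × ln(1 + r) = ln(2)
t = ln(2) / ln(1 + r)
t = 0.693147 / 0.065413
t = 10.60

t = ln(2) / ln(1 + r) = 10.60 years


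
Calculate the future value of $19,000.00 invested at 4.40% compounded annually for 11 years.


Compound interest formula: A = P(1 + r/n)^(nt)
A = $19,000.00 × (1 + 0.044/1)^(1 × 11)
Growth factor: (1 + 0.044/1)^11 = 1.605852
A = $19,000.00 × 1.605852
A = $30,511.19

A = P(1 + r/n)^(nt) = $30,511.19


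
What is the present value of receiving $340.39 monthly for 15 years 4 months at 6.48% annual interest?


Present value of an ordinary annuity: PV = PMT × (1 − (1 + r)^(−n)) / r
Monthly rate r = 0.0648/12 = 0.0054, n = 184
PV = $340.39 × (1 − (1 + 0.0648/12)^(−184)) / (0.0648/12)
PV = $340.39 × 116.438438
PV = $39,634.48

PV = PMT × (1-(1+r)^(-n))/r = $39,634.48


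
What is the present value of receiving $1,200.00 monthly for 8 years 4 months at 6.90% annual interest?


Present value of an ordinary annuity: PV = PMT × (1 − (1 + r)^(−n)) / r
Monthly rate r = 0.069/12 = 0.00575, n = 100
PV = $1,200.00 × (1 − (1 + 0.069/12)^(−100)) / (0.069/12)
PV = $1,200.00 × 75.890034
PV = $91,068.04

PV = PMT × (1-(1+r)^(-n))/r = $91,068.04


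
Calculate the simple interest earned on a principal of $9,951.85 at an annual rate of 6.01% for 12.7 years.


Simple interest formula: I = P × r × t
I = $9,951.85 × 0.0601 × 12.7
I = $7,595.95

I = P × r × t = $7,595.95


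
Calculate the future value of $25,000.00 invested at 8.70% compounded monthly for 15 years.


Compound interest formula: A = P(1 + r/n)^(nt)
A = $25,000.00 × (1 + 0.087/12)^(12 × 15)
Growth factor: (1 + 0.087/12)^180 = 3.6703687
A = $25,000.00 × 3.6703687
A = $91,759.22

A = P(1 + r/n)^(nt) = $91,759.22


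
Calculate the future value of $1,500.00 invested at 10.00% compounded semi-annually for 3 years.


Compound interest formula: A = P(1 + r/n)^(nt)
A = $1,500.00 × (1 + 0.1/2)^(2 × 3)
Growth factor: (1 + 0.1/2)^6 = 1.340096
A = $1,500.00 × 1.340096
A = $2,010.14

A = P(1 + r/n)^(nt) = $2,010.14


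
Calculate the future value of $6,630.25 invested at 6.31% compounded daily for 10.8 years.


Compound interest formula: A = P(1 + r/n)^(nt)
A = $6,630.25 × (1 + 0.0631/365)^(365 × 10.8)
Growth factor: (1 + 0.0631/365)^3942 = 1.9766848
A = $6,630.25 × 1.9766848
A = $13,105.91

A = P(1 + r/n)^(nt) = $13,105.91


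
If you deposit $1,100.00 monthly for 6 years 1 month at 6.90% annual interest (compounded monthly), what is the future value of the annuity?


Future value of an ordinary annuity: FV = PMT × ((1 + r)^n − 1) / r
Monthly rate r = 0.069/12 = 0.00575, n = 73
FV = $1,100.00 × ((1 + 0.069/12)^73 − 1) / (0.069/12)
FV = $1,100.00 × 90.391827
FV = $99,431.01

FV = PMT × ((1+r)^n - 1)/r = $99,431.01


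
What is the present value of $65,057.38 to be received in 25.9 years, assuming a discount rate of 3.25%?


Present value formula: PV = FV / (1 + r)^t
PV = $65,057.38 / (1 + 0.0325)^25.9
PV = $65,057.38 / 2.289563
PV = $28,414.76

PV = FV / (1 + r)^t = $28,414.76


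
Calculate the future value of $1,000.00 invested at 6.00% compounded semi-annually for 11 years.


Compound interest formula: A = P(1 + r/n)^(nt)
A = $1,000.00 × (1 + 0.06/2)^(2 × 11)
Growth factor: (1 + 0.06/2)^22 = 1.916103
A = $1,000.00 × 1.916103
A = $1,916.10

A = P(1 + r/n)^(nt) = $1,916.10


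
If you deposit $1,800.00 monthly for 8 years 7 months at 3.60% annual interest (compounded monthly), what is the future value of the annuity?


Future value of an ordinary annuity: FV = PMT × ((1 + r)^n − 1) / r
Monthly rate r = 0.036/12 = 0.003, n = 103
FV = $1,800.00 × ((1 + 0.036/12)^103 − 1) / (0.036/12)
FV = $1,800.00 × 120.477487
FV = $216,859.48

FV = PMT × ((1+r)^n - 1)/r = $216,859.48


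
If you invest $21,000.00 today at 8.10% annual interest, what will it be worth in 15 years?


Future value formula: FV = PV × (1 + r)^t
FV = $21,000.00 × (1 + 0.081)^15
FV = $21,000.00 × 3.216514
FV = $67,546.79

FV = PV × (1 + r)^t = $67,546.79


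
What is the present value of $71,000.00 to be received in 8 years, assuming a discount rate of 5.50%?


Present value formula: PV = FV / (1 + r)^t
PV = $71,000.00 / (1 + 0.055)^8
PV = $71,000.00 / 1.5346865
PV = $46,263.52

PV = FV / (1 + r)^t = $46,263.52


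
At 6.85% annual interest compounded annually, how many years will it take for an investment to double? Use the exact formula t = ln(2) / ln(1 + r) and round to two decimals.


Doubling condition: (1 + r)^t = 2
Take ln of both sides: t × ln(1 + r) = ln(2)
t = ln(2) / ln(1 + r)
t = 0.693147 / 0.066256
t = 10.46

t = ln(2) / ln(1 + r) = 10.46 years


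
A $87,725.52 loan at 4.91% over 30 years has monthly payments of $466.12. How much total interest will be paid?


Total paid over the life of the loan = PMT × n.
Total paid = $466.12 × 360 = $167,803.20
Total interest = total paid − principal = $167,803.20 − $87,725.52 = $80,077.68

Total interest = (PMT × n) - PV = $80,077.68


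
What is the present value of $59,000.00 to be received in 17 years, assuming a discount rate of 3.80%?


Present value formula: PV = FV / (1 + r)^t
PV = $59,000.00 / (1 + 0.038)^17
PV = $59,000.00 / 1.8851895
PV = $31,296.59

PV = FV / (1 + r)^t = $31,296.59


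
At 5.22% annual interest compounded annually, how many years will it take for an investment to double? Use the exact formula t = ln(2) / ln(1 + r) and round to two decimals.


Doubling condition: (1 + r)^t = 2
Take ln of both sides: t × ln(1 + r) = ln(2)
t = ln(2) / ln(1 + r)
t = 0.693147 / 0.050883
t = 13.62

t = ln(2) / ln(1 + r) = 13.62 years


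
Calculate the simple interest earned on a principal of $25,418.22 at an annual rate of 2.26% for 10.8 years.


Simple interest formula: I = P × r × t
I = $25,418.22 × 0.0226 × 10.8
I = $6,204.08

I = P × r × t = $6,204.08


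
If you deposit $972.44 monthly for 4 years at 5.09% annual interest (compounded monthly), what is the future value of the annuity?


Future value of an ordinary annuity: FV = PMT × ((1 + r)^n − 1) / r
Monthly rate r = 0.0509/12 ≈ 0.00424167, n = 48
FV = $972.44 × ((1 + 0.0509/12)^48 − 1) / (0.0509/12)
FV = $972.44 × 53.111206
FV = $51,647.46

FV = PMT × ((1+r)^n - 1)/r = $51,647.46


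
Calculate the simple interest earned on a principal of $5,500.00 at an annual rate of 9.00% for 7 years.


Simple interest formula: I = P × r × t
I = $5,500.00 × 0.09 × 7
I = $3,465.00

I = P × r × t = $3,465.00


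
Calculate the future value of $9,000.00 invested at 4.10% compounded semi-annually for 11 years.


Compound interest formula: A = P(1 + r/n)^(nt)
A = $9,000.00 × (1 + 0.041/2)^(2 × 11)
Growth factor: (1 + 0.041/2)^22 = 1.562738
A = $9,000.00 × 1.562738
A = $14,064.64

A = P(1 + r/n)^(nt) = $14,064.64


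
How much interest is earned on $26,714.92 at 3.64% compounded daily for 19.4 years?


Compound interest earned = final amount − principal.
A = P(1 + r/n)^(nt) = $26,714.92 × (1 + 0.0364/365)^(365 × 19.4) = $54,127.75
Interest = A − P = $54,127.75 − $26,714.92 = $27,412.83

Interest = A - P = $27,412.83


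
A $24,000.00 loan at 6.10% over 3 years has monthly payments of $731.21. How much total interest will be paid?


Total paid over the life of the loan = PMT × n.
Total paid = $731.21 × 36 = $26,323.56
Total interest = total paid − principal = $26,323.56 − $24,000.00 = $2,323.56

Total interest = (PMT × n) - PV = $2,323.56


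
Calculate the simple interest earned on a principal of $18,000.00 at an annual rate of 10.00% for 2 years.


Simple interest formula: I = P × r × t
I = $18,000.00 × 0.1 × 2
I = $3,600.00

I = P × r × t = $3,600.00


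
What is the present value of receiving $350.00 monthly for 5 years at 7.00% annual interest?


Present value of an ordinary annuity: PV = PMT × (1 − (1 + r)^(−n)) / r
Monthly rate r = 0.07/12 ≈ 0.00583333, n = 60
PV = $350.00 × (1 − (1 + 0.07/12)^(−60)) / (0.07/12)
PV = $350.00 × 50.501994
PV = $17,675.70

PV = PMT × (1-(1+r)^(-n))/r = $17,675.70


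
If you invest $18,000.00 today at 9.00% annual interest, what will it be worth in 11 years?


Future value formula: FV = PV × (1 + r)^t
FV = $18,000.00 × (1 + 0.09)^11
FV = $18,000.00 × 2.5804264
FV = $46,447.68

FV = PV × (1 + r)^t = $46,447.68


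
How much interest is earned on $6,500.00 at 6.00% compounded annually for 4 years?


Compound interest earned = final amount − principal.
A = P(1 + r/n)^(nt) = $6,500.00 × (1 + 0.06/1)^(1 × 4) = $8,206.10
Interest = A − P = $8,206.10 − $6,500.00 = $1,706.10

Interest = A - P = $1,706.10


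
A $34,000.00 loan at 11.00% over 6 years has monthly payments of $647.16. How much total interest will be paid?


Total paid over the life of the loan = PMT × n.
Total paid = $647.16 × 72 = $46,595.52
Total interest = total paid − principal = $46,595.52 − $34,000.00 = $12,595.52

Total interest = (PMT × n) - PV = $12,595.52


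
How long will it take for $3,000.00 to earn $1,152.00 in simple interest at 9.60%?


Rearrange the simple interest formula for t:
I = P × r × t  ⇒  t = I / (P × r)
t = $1,152.00 / ($3,000.00 × 0.096)
t = 4

t = I/(P×r) = 4 years


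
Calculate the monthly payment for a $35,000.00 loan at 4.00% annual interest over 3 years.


Loan payment formula: PMT = PV × r / (1 − (1 + r)^(−n))
Monthly rate r = 0.04/12 ≈ 0.00333333, n = 36 months
Denominator: 1 − (1 + 0.04/12)^(−36) = 0.112903
PMT = $35,000.00 × (0.04/12) / 0.112903
PMT = $1,033.34 per month

PMT = PV × r / (1-(1+r)^(-n)) = $1,033.34/month


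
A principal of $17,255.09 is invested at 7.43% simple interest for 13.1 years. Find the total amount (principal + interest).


Total amount formula: A = P(1 + rt) = P + P·r·t
Interest: I = P × r × t = $17,255.09 × 0.0743 × 13.1 = $16,794.90
A = P + I = $17,255.09 + $16,794.90 = $34,049.99

A = P + I = P(1 + rt) = $34,049.99


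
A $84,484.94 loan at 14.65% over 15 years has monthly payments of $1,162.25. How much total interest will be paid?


Total paid over the life of the loan = PMT × n.
Total paid = $1,162.25 × 180 = $209,205.00
Total interest = total paid − principal = $209,205.00 − $84,484.94 = $124,720.06

Total interest = (PMT × n) - PV = $124,720.06


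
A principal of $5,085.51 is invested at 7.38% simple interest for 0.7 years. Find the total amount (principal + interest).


Total amount formula: A = P(1 + rt) = P + P·r·t
Interest: I = P × r × t = $5,085.51 × 0.0738 × 0.7 = $262.72
A = P + I = $5,085.51 + $262.72 = $5,348.23

A = P + I = P(1 + rt) = $5,348.23


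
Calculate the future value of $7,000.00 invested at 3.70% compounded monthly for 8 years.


Compound interest formula: A = P(1 + r/n)^(nt)
A = $7,000.00 × (1 + 0.037/12)^(12 × 8)
Growth factor: (1 + 0.037/12)^96 = 1.343858
A = $7,000.00 × 1.343858
A = $9,407.01

A = P(1 + r/n)^(nt) = $9,407.01


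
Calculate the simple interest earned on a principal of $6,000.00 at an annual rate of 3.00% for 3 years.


Simple interest formula: I = P × r × t
I = $6,000.00 × 0.03 × 3
I = $540.00

I = P × r × t = $540.00


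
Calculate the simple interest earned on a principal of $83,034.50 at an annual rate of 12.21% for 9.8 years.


Simple interest formula: I = P × r × t
I = $83,034.50 × 0.1221 × 9.8
I = $99,357.42

I = P × r × t = $99,357.42


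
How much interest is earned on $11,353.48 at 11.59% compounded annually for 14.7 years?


Compound interest earned = final amount − principal.
A = P(1 + r/n)^(nt) = $11,353.48 × (1 + 0.1159/1)^(1 × 14.7) = $56,914.19
Interest = A − P = $56,914.19 − $11,353.48 = $45,560.71

Interest = A - P = $45,560.71


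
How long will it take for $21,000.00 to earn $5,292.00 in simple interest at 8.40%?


Rearrange the simple interest formula for t:
I = P × r × t  ⇒  t = I / (P × r)
t = $5,292.00 / ($21,000.00 × 0.084)
t = 3

t = I/(P×r) = 3 years


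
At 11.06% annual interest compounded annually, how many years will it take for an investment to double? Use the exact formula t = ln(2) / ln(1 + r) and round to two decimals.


Doubling condition: (1 + r)^t = 2
Take ln of both sides: t × ln(1 + r) = ln(2)
t = ln(2) / ln(1 + r)
t = 0.693147 / 0.104900
t = 6.61

t = ln(2) / ln(1 + r) = 6.61 years


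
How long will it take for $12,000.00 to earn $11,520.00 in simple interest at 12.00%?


Rearrange the simple interest formula for t:
I = P × r × t  ⇒  t = I / (P × r)
t = $11,520.00 / ($12,000.00 × 0.12)
t = 8

t = I/(P×r) = 8 years


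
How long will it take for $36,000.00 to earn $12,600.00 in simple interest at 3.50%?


Rearrange the simple interest formula for t:
I = P × r × t  ⇒  t = I / (P × r)
t = $12,600.00 / ($36,000.00 × 0.035)
t = 10

t = I/(P×r) = 10 years


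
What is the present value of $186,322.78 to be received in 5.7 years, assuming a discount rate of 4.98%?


Present value formula: PV = FV / (1 + r)^t
PV = $186,322.78 / (1 + 0.0498)^5.7
PV = $186,322.78 / 1.3191903
PV = $141,240.26

PV = FV / (1 + r)^t = $141,240.26


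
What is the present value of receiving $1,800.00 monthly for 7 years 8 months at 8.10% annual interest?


Present value of an ordinary annuity: PV = PMT × (1 − (1 + r)^(−n)) / r
Monthly rate r = 0.081/12 = 0.00675, n = 92
PV = $1,800.00 × (1 − (1 + 0.081/12)^(−92)) / (0.081/12)
PV = $1,800.00 × 68.366040
PV = $123,058.87

PV = PMT × (1-(1+r)^(-n))/r = $123,058.87


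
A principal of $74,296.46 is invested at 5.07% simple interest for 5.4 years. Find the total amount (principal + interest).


Total amount formula: A = P(1 + rt) = P + P·r·t
Interest: I = P × r × t = $74,296.46 × 0.0507 × 5.4 = $20,340.88
A = P + I = $74,296.46 + $20,340.88 = $94,637.34

A = P + I = P(1 + rt) = $94,637.34


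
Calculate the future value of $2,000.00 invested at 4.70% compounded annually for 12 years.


Compound interest formula: A = P(1 + r/n)^(nt)
A = $2,000.00 × (1 + 0.047/1)^(1 × 12)
Growth factor: (1 + 0.047/1)^12 = 1.735243
A = $2,000.00 × 1.735243
A = $3,470.49

A = P(1 + r/n)^(nt) = $3,470.49


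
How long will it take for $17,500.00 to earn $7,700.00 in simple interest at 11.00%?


Rearrange the simple interest formula for t:
I = P × r × t  ⇒  t = I / (P × r)
t = $7,700.00 / ($17,500.00 × 0.11)
t = 4

t = I/(P×r) = 4 years


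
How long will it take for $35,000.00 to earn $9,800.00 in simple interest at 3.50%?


Rearrange the simple interest formula for t:
I = P × r × t  ⇒  t = I / (P × r)
t = $9,800.00 / ($35,000.00 × 0.035)
t = 8

t = I/(P×r) = 8 years


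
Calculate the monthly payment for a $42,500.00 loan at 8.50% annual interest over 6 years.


Loan payment formula: PMT = PV × r / (1 − (1 + r)^(−n))
Monthly rate r = 0.085/12 ≈ 0.00708333, n = 72 months
Denominator: 1 − (1 + 0.085/12)^(−72) = 0.398424
PMT = $42,500.00 × (0.085/12) / 0.398424
PMT = $755.58 per month

PMT = PV × r / (1-(1+r)^(-n)) = $755.58/month


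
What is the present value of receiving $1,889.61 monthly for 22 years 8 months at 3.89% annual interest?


Present value of an ordinary annuity: PV = PMT × (1 − (1 + r)^(−n)) / r
Monthly rate r = 0.0389/12 ≈ 0.00324167, n = 272
PV = $1,889.61 × (1 − (1 + 0.0389/12)^(−272)) / (0.0389/12)
PV = $1,889.61 × 180.5690035
PV = $341,204.99

PV = PMT × (1-(1+r)^(-n))/r = $341,204.99


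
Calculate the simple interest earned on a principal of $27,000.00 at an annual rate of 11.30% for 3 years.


Simple interest formula: I = P × r × t
I = $27,000.00 × 0.113 × 3
I = $9,153.00

I = P × r × t = $9,153.00


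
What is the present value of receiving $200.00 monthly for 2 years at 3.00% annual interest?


Present value of an ordinary annuity: PV = PMT × (1 − (1 + r)^(−n)) / r
Monthly rate r = 0.03/12 = 0.0025, n = 24
PV = $200.00 × (1 − (1 + 0.03/12)^(−24)) / (0.03/12)
PV = $200.00 × 23.265980
PV = $4,653.20

PV = PMT × (1-(1+r)^(-n))/r = $4,653.20


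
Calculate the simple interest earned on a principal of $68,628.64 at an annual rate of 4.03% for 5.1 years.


Simple interest formula: I = P × r × t
I = $68,628.64 × 0.0403 × 5.1
I = $14,105.24

I = P × r × t = $14,105.24


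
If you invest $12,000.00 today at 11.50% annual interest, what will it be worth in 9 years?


Future value formula: FV = PV × (1 + r)^t
FV = $12,000.00 × (1 + 0.115)^9
FV = $12,000.00 × 2.663629
FV = $31,963.55

FV = PV × (1 + r)^t = $31,963.55


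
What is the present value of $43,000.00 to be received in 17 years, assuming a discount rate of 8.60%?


Present value formula: PV = FV / (1 + r)^t
PV = $43,000.00 / (1 + 0.086)^17
PV = $43,000.00 / 4.065435
PV = $10,576.97

PV = FV / (1 + r)^t = $10,576.97


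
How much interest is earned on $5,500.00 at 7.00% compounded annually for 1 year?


Compound interest earned = final amount − principal.
A = P(1 + r/n)^(nt) = $5,500.00 × (1 + 0.07/1)^(1 × 1) = $5,885.00
Interest = A − P = $5,885.00 − $5,500.00 = $385.00

Interest = A - P = $385.00


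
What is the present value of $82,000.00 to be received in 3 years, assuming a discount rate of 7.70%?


Present value formula: PV = FV / (1 + r)^t
PV = $82,000.00 / (1 + 0.077)^3
PV = $82,000.00 / 1.24924353
PV = $65,639.72

PV = FV / (1 + r)^t = $65,639.72


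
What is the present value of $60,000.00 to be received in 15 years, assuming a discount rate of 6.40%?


Present value formula: PV = FV / (1 + r)^t
PV = $60,000.00 / (1 + 0.064)^15
PV = $60,000.00 / 2.535855
PV = $23,660.66

PV = FV / (1 + r)^t = $23,660.66


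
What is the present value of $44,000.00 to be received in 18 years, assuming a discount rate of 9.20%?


Present value formula: PV = FV / (1 + r)^t
PV = $44,000.00 / (1 + 0.092)^18
PV = $44,000.00 / 4.875369
PV = $9,024.96

PV = FV / (1 + r)^t = $9,024.96


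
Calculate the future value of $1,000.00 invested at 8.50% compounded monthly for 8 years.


Compound interest formula: A = P(1 + r/n)^(nt)
A = $1,000.00 × (1 + 0.085/12)^(12 × 8)
Growth factor: (1 + 0.085/12)^96 = 1.969152
A = $1,000.00 × 1.969152
A = $1,969.15

A = P(1 + r/n)^(nt) = $1,969.15


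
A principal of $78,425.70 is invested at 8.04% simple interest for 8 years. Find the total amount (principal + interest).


Total amount formula: A = P(1 + rt) = P + P·r·t
Interest: I = P × r × t = $78,425.70 × 0.0804 × 8 = $50,443.41
A = P + I = $78,425.70 + $50,443.41 = $128,869.11

A = P + I = P(1 + rt) = $128,869.11


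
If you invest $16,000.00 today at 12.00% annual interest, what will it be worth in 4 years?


Future value formula: FV = PV × (1 + r)^t
FV = $16,000.00 × (1 + 0.12)^4
FV = $16,000.00 × 1.5735194
FV = $25,176.31

FV = PV × (1 + r)^t = $25,176.31


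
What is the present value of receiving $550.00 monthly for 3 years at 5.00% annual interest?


Present value of an ordinary annuity: PV = PMT × (1 − (1 + r)^(−n)) / r
Monthly rate r = 0.05/12 ≈ 0.00416667, n = 36
PV = $550.00 × (1 − (1 + 0.05/12)^(−36)) / (0.05/12)
PV = $550.00 × 33.365701
PV = $18,351.14

PV = PMT × (1-(1+r)^(-n))/r = $18,351.14


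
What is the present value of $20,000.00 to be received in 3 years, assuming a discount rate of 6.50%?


Present value formula: PV = FV / (1 + r)^t
PV = $20,000.00 / (1 + 0.065)^3
PV = $20,000.00 / 1.207950
PV = $16,556.98

PV = FV / (1 + r)^t = $16,556.98


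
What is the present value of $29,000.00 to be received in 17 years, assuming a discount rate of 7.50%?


Present value formula: PV = FV / (1 + r)^t
PV = $29,000.00 / (1 + 0.075)^17
PV = $29,000.00 / 3.419353
PV = $8,481.14

PV = FV / (1 + r)^t = $8,481.14


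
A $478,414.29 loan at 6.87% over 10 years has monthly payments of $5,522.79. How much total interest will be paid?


Total paid over the life of the loan = PMT × n.
Total paid = $5,522.79 × 120 = $662,734.80
Total interest = total paid − principal = $662,734.80 − $478,414.29 = $184,320.51

Total interest = (PMT × n) - PV = $184,320.51


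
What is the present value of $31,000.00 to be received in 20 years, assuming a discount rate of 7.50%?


Present value formula: PV = FV / (1 + r)^t
PV = $31,000.00 / (1 + 0.075)^20
PV = $31,000.00 / 4.247851
PV = $7,297.81

PV = FV / (1 + r)^t = $7,297.81


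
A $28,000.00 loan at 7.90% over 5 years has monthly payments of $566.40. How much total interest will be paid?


Total paid over the life of the loan = PMT × n.
Total paid = $566.40 × 60 = $33,984.00
Total interest = total paid − principal = $33,984.00 − $28,000.00 = $5,984.00

Total interest = (PMT × n) - PV = $5,984.00


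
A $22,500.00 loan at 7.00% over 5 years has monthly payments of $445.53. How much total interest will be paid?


Total paid over the life of the loan = PMT × n.
Total paid = $445.53 × 60 = $26,731.80
Total interest = total paid − principal = $26,731.80 − $22,500.00 = $4,231.80

Total interest = (PMT × n) - PV = $4,231.80


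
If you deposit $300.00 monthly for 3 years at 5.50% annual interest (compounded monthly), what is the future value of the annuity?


Future value of an ordinary annuity: FV = PMT × ((1 + r)^n − 1) / r
Monthly rate r = 0.055/12 ≈ 0.00458333, n = 36
FV = $300.00 × ((1 + 0.055/12)^36 − 1) / (0.055/12)
FV = $300.00 × 39.043331
FV = $11,713.00

FV = PMT × ((1+r)^n - 1)/r = $11,713.00


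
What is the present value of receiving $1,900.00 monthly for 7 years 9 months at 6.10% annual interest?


Present value of an ordinary annuity: PV = PMT × (1 − (1 + r)^(−n)) / r
Monthly rate r = 0.061/12 ≈ 0.00508333, n = 93
PV = $1,900.00 × (1 − (1 + 0.061/12)^(−93)) / (0.061/12)
PV = $1,900.00 × 73.960777
PV = $140,525.48

PV = PMT × (1-(1+r)^(-n))/r = $140,525.48


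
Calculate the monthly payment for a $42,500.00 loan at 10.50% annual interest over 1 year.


Loan payment formula: PMT = PV × r / (1 − (1 + r)^(−n))
Monthly rate r = 0.105/12 = 0.00875, n = 12 months
Denominator: 1 − (1 + 0.105/12)^(−12) = 0.099264
PMT = $42,500.00 × (0.105/12) / 0.099264
PMT = $3,746.32 per month

PMT = PV × r / (1-(1+r)^(-n)) = $3,746.32/month


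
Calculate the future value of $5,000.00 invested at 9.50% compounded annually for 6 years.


Compound interest formula: A = P(1 + r/n)^(nt)
A = $5,000.00 × (1 + 0.095/1)^(1 × 6)
Growth factor: (1 + 0.095/1)^6 = 1.7237914
A = $5,000.00 × 1.7237914
A = $8,618.96

A = P(1 + r/n)^(nt) = $8,618.96


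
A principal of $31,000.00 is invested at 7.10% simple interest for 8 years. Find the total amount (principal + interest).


Total amount formula: A = P(1 + rt) = P + P·r·t
Interest: I = P × r × t = $31,000.00 × 0.071 × 8 = $17,608.00
A = P + I = $31,000.00 + $17,608.00 = $48,608.00

A = P + I = P(1 + rt) = $48,608.00


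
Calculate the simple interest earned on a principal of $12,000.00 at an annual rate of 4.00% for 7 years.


Simple interest formula: I = P × r × t
I = $12,000.00 × 0.04 × 7
I = $3,360.00

I = P × r × t = $3,360.00


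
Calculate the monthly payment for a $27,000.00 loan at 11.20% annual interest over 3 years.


Loan payment formula: PMT = PV × r / (1 − (1 + r)^(−n))
Monthly rate r = 0.112/12 ≈ 0.00933333, n = 36 months
Denominator: 1 − (1 + 0.112/12)^(−36) = 0.2842624
PMT = $27,000.00 × (0.112/12) / 0.2842624
PMT = $886.50 per month

PMT = PV × r / (1-(1+r)^(-n)) = $886.50/month


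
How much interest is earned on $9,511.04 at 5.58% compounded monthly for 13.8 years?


Compound interest earned = final amount − principal.
A = P(1 + r/n)^(nt) = $9,511.04 × (1 + 0.0558/12)^(12 × 13.8) = $20,505.81
Interest = A − P = $20,505.81 − $9,511.04 = $10,994.77

Interest = A - P = $10,994.77


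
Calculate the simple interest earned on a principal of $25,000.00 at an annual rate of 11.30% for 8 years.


Simple interest formula: I = P × r × t
I = $25,000.00 × 0.113 × 8
I = $22,600.00

I = P × r × t = $22,600.00


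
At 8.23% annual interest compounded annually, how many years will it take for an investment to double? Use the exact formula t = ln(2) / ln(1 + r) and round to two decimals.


Doubling condition: (1 + r)^t = 2
Take ln of both sides: t × ln(1 + r) = ln(2)
t = ln(2) / ln(1 + r)
t = 0.693147 / 0.079088
t = 8.76

t = ln(2) / ln(1 + r) = 8.76 years


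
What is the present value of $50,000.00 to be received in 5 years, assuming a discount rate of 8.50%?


Present value formula: PV = FV / (1 + r)^t
PV = $50,000.00 / (1 + 0.085)^5
PV = $50,000.00 / 1.5036567
PV = $33,252.27

PV = FV / (1 + r)^t = $33,252.27


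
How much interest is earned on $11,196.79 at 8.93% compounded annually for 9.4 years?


Compound interest earned = final amount − principal.
A = P(1 + r/n)^(nt) = $11,196.79 × (1 + 0.0893/1)^(1 × 9.4) = $25,019.58
Interest = A − P = $25,019.58 − $11,196.79 = $13,822.79

Interest = A - P = $13,822.79


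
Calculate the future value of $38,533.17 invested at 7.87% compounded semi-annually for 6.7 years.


Compound interest formula: A = P(1 + r/n)^(nt)
A = $38,533.17 × (1 + 0.0787/2)^(2 × 6.7)
Growth factor: (1 + 0.0787/2)^13.4 = 1.677291
A = $38,533.17 × 1.677291
A = $64,631.34

A = P(1 + r/n)^(nt) = $64,631.34


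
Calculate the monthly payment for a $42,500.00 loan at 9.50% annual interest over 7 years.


Loan payment formula: PMT = PV × r / (1 − (1 + r)^(−n))
Monthly rate r = 0.095/12 ≈ 0.00791667, n = 84 months
Denominator: 1 − (1 + 0.095/12)^(−84) = 0.484378
PMT = $42,500.00 × (0.095/12) / 0.484378
PMT = $694.62 per month

PMT = PV × r / (1-(1+r)^(-n)) = $694.62/month


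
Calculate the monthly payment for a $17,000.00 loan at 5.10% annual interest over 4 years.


Loan payment formula: PMT = PV × r / (1 − (1 + r)^(−n))
Monthly rate r = 0.051/12 = 0.00425, n = 48 months
Denominator: 1 − (1 + 0.051/12)^(−48) = 0.184185
PMT = $17,000.00 × (0.051/12) / 0.184185
PMT = $392.27 per month

PMT = PV × r / (1-(1+r)^(-n)) = $392.27/month


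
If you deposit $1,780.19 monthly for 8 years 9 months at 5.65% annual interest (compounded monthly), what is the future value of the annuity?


Future value of an ordinary annuity: FV = PMT × ((1 + r)^n − 1) / r
Monthly rate r = 0.0565/12 ≈ 0.00470833, n = 105
FV = $1,780.19 × ((1 + 0.0565/12)^105 − 1) / (0.0565/12)
FV = $1,780.19 × 135.413572
FV = $241,061.89

FV = PMT × ((1+r)^n - 1)/r = $241,061.89


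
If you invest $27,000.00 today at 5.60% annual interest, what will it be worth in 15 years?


Future value formula: FV = PV × (1 + r)^t
FV = $27,000.00 × (1 + 0.056)^15
FV = $27,000.00 × 2.2644293
FV = $61,139.59

FV = PV × (1 + r)^t = $61,139.59


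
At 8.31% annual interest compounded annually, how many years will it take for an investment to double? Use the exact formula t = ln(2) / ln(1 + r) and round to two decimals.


Doubling condition: (1 + r)^t = 2
Take ln of both sides: t × ln(1 + r) = ln(2)
t = ln(2) / ln(1 + r)
t = 0.693147 / 0.079827
t = 8.68

t = ln(2) / ln(1 + r) = 8.68 years


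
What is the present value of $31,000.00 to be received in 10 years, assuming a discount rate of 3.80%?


Present value formula: PV = FV / (1 + r)^t
PV = $31,000.00 / (1 + 0.038)^10
PV = $31,000.00 / 1.452023
PV = $21,349.52

PV = FV / (1 + r)^t = $21,349.52


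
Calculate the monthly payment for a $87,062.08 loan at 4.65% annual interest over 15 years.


Loan payment formula: PMT = PV × r / (1 − (1 + r)^(−n))
Monthly rate r = 0.0465/12 = 0.003875, n = 180 months
Denominator: 1 − (1 + 0.0465/12)^(−180) = 0.501500
PMT = $87,062.08 × (0.0465/12) / 0.501500
PMT = $672.71 per month

PMT = PV × r / (1-(1+r)^(-n)) = $672.71/month


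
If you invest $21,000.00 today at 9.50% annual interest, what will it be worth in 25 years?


Future value formula: FV = PV × (1 + r)^t
FV = $21,000.00 × (1 + 0.095)^25
FV = $21,000.00 × 9.668364
FV = $203,035.64

FV = PV × (1 + r)^t = $203,035.64


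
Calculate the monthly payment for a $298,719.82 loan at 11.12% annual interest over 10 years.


Loan payment formula: PMT = PV × r / (1 − (1 + r)^(−n))
Monthly rate r = 0.1112/12 ≈ 0.00926667, n = 120 months
Denominator: 1 − (1 + 0.1112/12)^(−120) = 0.669411
PMT = $298,719.82 × (0.1112/12) / 0.669411
PMT = $4,135.18 per month

PMT = PV × r / (1-(1+r)^(-n)) = $4,135.18/month


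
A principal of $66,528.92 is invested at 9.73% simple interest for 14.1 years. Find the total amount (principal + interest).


Total amount formula: A = P(1 + rt) = P + P·r·t
Interest: I = P × r × t = $66,528.92 × 0.0973 × 14.1 = $91,273.02
A = P + I = $66,528.92 + $91,273.02 = $157,801.94

A = P + I = P(1 + rt) = $157,801.94


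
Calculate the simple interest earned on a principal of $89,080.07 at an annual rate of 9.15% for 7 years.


Simple interest formula: I = P × r × t
I = $89,080.07 × 0.0915 × 7
I = $57,055.78

I = P × r × t = $57,055.78


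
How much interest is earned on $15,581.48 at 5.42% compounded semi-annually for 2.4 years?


Compound interest earned = final amount − principal.
A = P(1 + r/n)^(nt) = $15,581.48 × (1 + 0.0542/2)^(2 × 2.4) = $17,715.35
Interest = A − P = $17,715.35 − $15,581.48 = $2,133.87

Interest = A - P = $2,133.87


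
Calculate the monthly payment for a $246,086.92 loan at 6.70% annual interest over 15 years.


Loan payment formula: PMT = PV × r / (1 − (1 + r)^(−n))
Monthly rate r = 0.067/12 ≈ 0.00558333, n = 180 months
Denominator: 1 − (1 + 0.067/12)^(−180) = 0.632931
PMT = $246,086.92 × (0.067/12) / 0.632931
PMT = $2,170.83 per month

PMT = PV × r / (1-(1+r)^(-n)) = $2,170.83/month


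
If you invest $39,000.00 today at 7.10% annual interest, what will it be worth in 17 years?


Future value formula: FV = PV × (1 + r)^t
FV = $39,000.00 × (1 + 0.071)^17
FV = $39,000.00 × 3.209379
FV = $125,165.78

FV = PV × (1 + r)^t = $125,165.78


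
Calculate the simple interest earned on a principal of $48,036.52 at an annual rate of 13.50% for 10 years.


Simple interest formula: I = P × r × t
I = $48,036.52 × 0.135 × 10
I = $64,849.30

I = P × r × t = $64,849.30


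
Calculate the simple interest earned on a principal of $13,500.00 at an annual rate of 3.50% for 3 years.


Simple interest formula: I = P × r × t
I = $13,500.00 × 0.035 × 3
I = $1,417.50

I = P × r × t = $1,417.50


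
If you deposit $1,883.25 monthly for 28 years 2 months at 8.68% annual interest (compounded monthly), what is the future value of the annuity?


Future value of an ordinary annuity: FV = PMT × ((1 + r)^n − 1) / r
Monthly rate r = 0.0868/12 ≈ 0.00723333, n = 338
FV = $1,883.25 × ((1 + 0.0868/12)^338 − 1) / (0.0868/12)
FV = $1,883.25 × 1441.659498
FV = $2,715,005.25

FV = PMT × ((1+r)^n - 1)/r = $2,715,005.25


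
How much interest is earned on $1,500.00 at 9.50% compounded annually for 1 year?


Compound interest earned = final amount − principal.
A = P(1 + r/n)^(nt) = $1,500.00 × (1 + 0.095/1)^(1 × 1) = $1,642.50
Interest = A − P = $1,642.50 − $1,500.00 = $142.50

Interest = A - P = $142.50


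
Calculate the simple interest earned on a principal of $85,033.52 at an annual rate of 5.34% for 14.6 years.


Simple interest formula: I = P × r × t
I = $85,033.52 × 0.0534 × 14.6
I = $66,295.53

I = P × r × t = $66,295.53


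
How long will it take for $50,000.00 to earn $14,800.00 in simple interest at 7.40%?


Rearrange the simple interest formula for t:
I = P × r × t  ⇒  t = I / (P × r)
t = $14,800.00 / ($50,000.00 × 0.074)
t = 4

t = I/(P×r) = 4 years


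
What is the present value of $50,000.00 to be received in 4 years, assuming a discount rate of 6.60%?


Present value formula: PV = FV / (1 + r)^t
PV = $50,000.00 / (1 + 0.066)^4
PV = $50,000.00 / 1.291305
PV = $38,720.52

PV = FV / (1 + r)^t = $38,720.52


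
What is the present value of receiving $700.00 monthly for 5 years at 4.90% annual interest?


Present value of an ordinary annuity: PV = PMT × (1 − (1 + r)^(−n)) / r
Monthly rate r = 0.049/12 ≈ 0.00408333, n = 60
PV = $700.00 × (1 − (1 + 0.049/12)^(−60)) / (0.049/12)
PV = $700.00 × 53.119570
PV = $37,183.70

PV = PMT × (1-(1+r)^(-n))/r = $37,183.70


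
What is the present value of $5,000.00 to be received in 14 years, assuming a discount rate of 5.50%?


Present value formula: PV = FV / (1 + r)^t
PV = $5,000.00 / (1 + 0.055)^14
PV = $5,000.00 / 2.116091
PV = $2,362.85

PV = FV / (1 + r)^t = $2,362.85


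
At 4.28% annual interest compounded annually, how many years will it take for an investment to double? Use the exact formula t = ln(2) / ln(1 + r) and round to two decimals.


Doubling condition: (1 + r)^t = 2
Take ln of both sides: t × ln(1 + r) = ln(2)
t = ln(2) / ln(1 + r)
t = 0.693147 / 0.041909
t = 16.54

t = ln(2) / ln(1 + r) = 16.54 years


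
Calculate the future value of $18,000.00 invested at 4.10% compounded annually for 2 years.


Compound interest formula: A = P(1 + r/n)^(nt)
A = $18,000.00 × (1 + 0.041/1)^(1 × 2)
Growth factor: (1 + 0.041/1)^2 = 1.083681
A = $18,000.00 × 1.083681
A = $19,506.26

A = P(1 + r/n)^(nt) = $19,506.26


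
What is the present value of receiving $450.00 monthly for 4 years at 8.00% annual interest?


Present value of an ordinary annuity: PV = PMT × (1 − (1 + r)^(−n)) / r
Monthly rate r = 0.08/12 ≈ 0.00666667, n = 48
PV = $450.00 × (1 − (1 + 0.08/12)^(−48)) / (0.08/12)
PV = $450.00 × 40.961913
PV = $18,432.86

PV = PMT × (1-(1+r)^(-n))/r = $18,432.86


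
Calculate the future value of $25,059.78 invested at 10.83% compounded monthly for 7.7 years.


Compound interest formula: A = P(1 + r/n)^(nt)
A = $25,059.78 × (1 + 0.1083/12)^(12 × 7.7)
Growth factor: (1 + 0.1083/12)^92.4 = 2.2937074
A = $25,059.78 × 2.2937074
A = $57,479.80

A = P(1 + r/n)^(nt) = $57,479.80


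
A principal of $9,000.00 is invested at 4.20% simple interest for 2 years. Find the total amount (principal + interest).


Total amount formula: A = P(1 + rt) = P + P·r·t
Interest: I = P × r × t = $9,000.00 × 0.042 × 2 = $756.00
A = P + I = $9,000.00 + $756.00 = $9,756.00

A = P + I = P(1 + rt) = $9,756.00


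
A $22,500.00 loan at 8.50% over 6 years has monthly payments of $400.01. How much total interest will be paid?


Total paid over the life of the loan = PMT × n.
Total paid = $400.01 × 72 = $28,800.72
Total interest = total paid − principal = $28,800.72 − $22,500.00 = $6,300.72

Total interest = (PMT × n) - PV = $6,300.72


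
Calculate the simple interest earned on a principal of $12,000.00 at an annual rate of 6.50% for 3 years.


Simple interest formula: I = P × r × t
I = $12,000.00 × 0.065 × 3
I = $2,340.00

I = P × r × t = $2,340.00


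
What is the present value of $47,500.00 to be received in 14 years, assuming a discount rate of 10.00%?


Present value formula: PV = FV / (1 + r)^t
PV = $47,500.00 / (1 + 0.1)^14
PV = $47,500.00 / 3.7974983
PV = $12,508.23

PV = FV / (1 + r)^t = $12,508.23


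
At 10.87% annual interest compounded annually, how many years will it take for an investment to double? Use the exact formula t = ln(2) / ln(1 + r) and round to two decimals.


Doubling condition: (1 + r)^t = 2
Take ln of both sides: t × ln(1 + r) = ln(2)
t = ln(2) / ln(1 + r)
t = 0.693147 / 0.103188
t = 6.72

t = ln(2) / ln(1 + r) = 6.72 years


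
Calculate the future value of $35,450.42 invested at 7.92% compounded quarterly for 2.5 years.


Compound interest formula: A = P(1 + r/n)^(nt)
A = $35,450.42 × (1 + 0.0792/4)^(4 × 2.5)
Growth factor: (1 + 0.0792/4)^10 = 1.21660634
A = $35,450.42 × 1.21660634
A = $43,129.21

A = P(1 + r/n)^(nt) = $43,129.21


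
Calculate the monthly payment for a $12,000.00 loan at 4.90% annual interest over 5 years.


Loan payment formula: PMT = PV × r / (1 − (1 + r)^(−n))
Monthly rate r = 0.049/12 ≈ 0.00408333, n = 60 months
Denominator: 1 − (1 + 0.049/12)^(−60) = 0.216905
PMT = $12,000.00 × (0.049/12) / 0.216905
PMT = $225.91 per month

PMT = PV × r / (1-(1+r)^(-n)) = $225.91/month


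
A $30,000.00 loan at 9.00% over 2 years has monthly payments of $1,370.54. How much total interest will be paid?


Total paid over the life of the loan = PMT × n.
Total paid = $1,370.54 × 24 = $32,892.96
Total interest = total paid − principal = $32,892.96 − $30,000.00 = $2,892.96

Total interest = (PMT × n) - PV = $2,892.96


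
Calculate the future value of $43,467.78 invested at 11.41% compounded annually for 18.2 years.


Compound interest formula: A = P(1 + r/n)^(nt)
A = $43,467.78 × (1 + 0.1141/1)^(1 × 18.2)
Growth factor: (1 + 0.1141/1)^18.2 = 7.1452918
A = $43,467.78 × 7.1452918
A = $310,589.97

A = P(1 + r/n)^(nt) = $310,589.97


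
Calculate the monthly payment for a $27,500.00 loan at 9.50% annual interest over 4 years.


Loan payment formula: PMT = PV × r / (1 − (1 + r)^(−n))
Monthly rate r = 0.095/12 ≈ 0.00791667, n = 48 months
Denominator: 1 − (1 + 0.095/12)^(−48) = 0.315115
PMT = $27,500.00 × (0.095/12) / 0.315115
PMT = $690.89 per month

PMT = PV × r / (1-(1+r)^(-n)) = $690.89/month


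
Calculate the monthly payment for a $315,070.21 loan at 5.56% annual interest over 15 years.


Loan payment formula: PMT = PV × r / (1 − (1 + r)^(−n))
Monthly rate r = 0.0556/12 ≈ 0.00463333, n = 180 months
Denominator: 1 − (1 + 0.0556/12)^(−180) = 0.564854
PMT = $315,070.21 × (0.0556/12) / 0.564854
PMT = $2,584.43 per month

PMT = PV × r / (1-(1+r)^(-n)) = $2,584.43/month


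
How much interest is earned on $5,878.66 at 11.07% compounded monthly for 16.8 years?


Compound interest earned = final amount − principal.
A = P(1 + r/n)^(nt) = $5,878.66 × (1 + 0.1107/12)^(12 × 16.8) = $37,433.39
Interest = A − P = $37,433.39 − $5,878.66 = $31,554.73

Interest = A - P = $31,554.73


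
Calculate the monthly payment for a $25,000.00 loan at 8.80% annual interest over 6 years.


Loan payment formula: PMT = PV × r / (1 − (1 + r)^(−n))
Monthly rate r = 0.088/12 ≈ 0.00733333, n = 72 months
Denominator: 1 − (1 + 0.088/12)^(−72) = 0.409079
PMT = $25,000.00 × (0.088/12) / 0.409079
PMT = $448.16 per month

PMT = PV × r / (1-(1+r)^(-n)) = $448.16/month


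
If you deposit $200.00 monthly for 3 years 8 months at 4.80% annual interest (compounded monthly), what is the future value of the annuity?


Future value of an ordinary annuity: FV = PMT × ((1 + r)^n − 1) / r
Monthly rate r = 0.048/12 = 0.004, n = 44
FV = $200.00 × ((1 + 0.048/12)^44 − 1) / (0.048/12)
FV = $200.00 × 48.004877
FV = $9,600.98

FV = PMT × ((1+r)^n - 1)/r = $9,600.98


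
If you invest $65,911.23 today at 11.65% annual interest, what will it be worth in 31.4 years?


Future value formula: FV = PV × (1 + r)^t
FV = $65,911.23 × (1 + 0.1165)^31.4
FV = $65,911.23 × 31.8246796
FV = $2,097,603.78

FV = PV × (1 + r)^t = $2,097,603.78


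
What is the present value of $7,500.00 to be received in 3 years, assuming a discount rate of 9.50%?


Present value formula: PV = FV / (1 + r)^t
PV = $7,500.00 / (1 + 0.095)^3
PV = $7,500.00 / 1.3129324
PV = $5,712.40

PV = FV / (1 + r)^t = $5,712.40
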